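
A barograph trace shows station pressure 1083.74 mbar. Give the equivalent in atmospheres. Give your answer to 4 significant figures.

1.070 atm

1 mb = 0.000986923 atm, so 1083.74 × 0.000986923 = 1.070 atm.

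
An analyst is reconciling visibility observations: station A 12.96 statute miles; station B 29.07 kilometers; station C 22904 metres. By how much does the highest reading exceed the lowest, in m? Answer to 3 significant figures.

station A: 12.96 SM = 20857.10 m.
station B: 29.07 km = 29070.00 m.
Spread: 29070.00 − 20857.10 = 8210 m.

8210 m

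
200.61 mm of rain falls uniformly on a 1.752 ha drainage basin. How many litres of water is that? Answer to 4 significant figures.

3515000 litres

Area: 1.752 ha = 17520 m².
1 mm over 1 m² is 1 L, so volume = 200.61 × 17520 = 3514687.2 L ≈ 3515000 L.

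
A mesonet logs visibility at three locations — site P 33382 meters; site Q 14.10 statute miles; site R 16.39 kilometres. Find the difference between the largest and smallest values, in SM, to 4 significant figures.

10.56 SM

site P: 33382 m = 20.7426 SM.
site R: 16.39 km = 10.1843 SM.
Spread: 20.7426 − 10.1843 = 10.56 SM.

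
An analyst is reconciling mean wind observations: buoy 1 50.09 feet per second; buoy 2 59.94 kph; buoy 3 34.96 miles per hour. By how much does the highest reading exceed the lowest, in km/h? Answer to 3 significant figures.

buoy 1: 50.09 ft/s = 54.9628 km/h.
buoy 3: 34.96 mph = 56.2627 km/h.
Spread: 59.9400 − 54.9628 = 4.98 km/h.

4.98 km/h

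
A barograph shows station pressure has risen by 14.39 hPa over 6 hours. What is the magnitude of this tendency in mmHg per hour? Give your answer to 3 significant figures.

1.80 mmHg per hour

14.39 hPa / 6 h × 0.750062 mmHg/hPa = 1.80 mmHg/h.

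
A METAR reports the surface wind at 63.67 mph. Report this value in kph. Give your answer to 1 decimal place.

102.5 km/h

1 mph = 1.60934 km/h, so 63.67 × 1.60934 = 102.5 km/h.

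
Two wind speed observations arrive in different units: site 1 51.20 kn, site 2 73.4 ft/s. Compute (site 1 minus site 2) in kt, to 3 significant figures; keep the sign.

7.71 kt

site 2: 73.4 ft/s = 43.4883 kt.
Difference: 51.2000 − 43.4883 = 7.71 kt.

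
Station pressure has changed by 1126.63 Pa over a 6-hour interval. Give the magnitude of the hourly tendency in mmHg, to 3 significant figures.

1.41 mmHg per hour

1126.63 Pa / 6 h × 0.00750062 mmHg/Pa = 1.41 mmHg/h.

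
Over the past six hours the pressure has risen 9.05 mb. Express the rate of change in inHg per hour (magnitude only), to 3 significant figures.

9.05 mb / 6 h × 0.02953 inHg/mb = 0.0445 inHg/h.

0.0445 inHg per hour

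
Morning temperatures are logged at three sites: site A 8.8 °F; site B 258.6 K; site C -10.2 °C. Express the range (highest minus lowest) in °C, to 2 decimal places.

4.35 °C

site A: 8.8 °F = -12.889 °C.
site B: 258.6 K = -14.550 °C.
Spread: (-10.200) − (-14.550) = 4.350 °C.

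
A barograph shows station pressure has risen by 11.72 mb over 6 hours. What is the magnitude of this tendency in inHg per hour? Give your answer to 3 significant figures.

0.0577 inHg per hour

11.72 mb / 6 h × 0.02953 inHg/mb = 0.0577 inHg/h.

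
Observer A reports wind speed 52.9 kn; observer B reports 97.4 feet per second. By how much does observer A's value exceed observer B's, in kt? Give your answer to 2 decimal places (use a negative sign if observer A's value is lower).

-4.81 kt

observer B: 97.4 ft/s = 57.7079 kt.
Difference: 52.9000 − 57.7079 = -4.81 kt.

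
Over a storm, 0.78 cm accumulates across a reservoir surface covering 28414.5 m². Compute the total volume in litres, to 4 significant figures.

221600 litres

Depth: 0.78 cm × 10 = 7.8 mm.
1 mm over 1 m² is 1 L, so volume = 7.8 × 28414.5 = 221633.1 L ≈ 221600 L.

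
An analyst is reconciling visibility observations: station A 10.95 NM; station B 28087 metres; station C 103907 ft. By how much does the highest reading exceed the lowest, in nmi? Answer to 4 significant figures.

station B: 28087 m = 15.16577 nmi.
station C: 103907 ft = 17.10089 nmi.
Spread: 17.10089 − 10.95000 = 6.151 nmi.

6.151 nmi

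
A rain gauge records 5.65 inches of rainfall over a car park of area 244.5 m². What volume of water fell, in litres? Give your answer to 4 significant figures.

35090 litres

Depth: 5.65 in × 25.4 = 143.51 mm.
1 mm over 1 m² is 1 L, so volume = 143.51 × 244.5 = 35088.195 L ≈ 35090 L.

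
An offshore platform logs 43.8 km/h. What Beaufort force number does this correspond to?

43.8 km/h = 12.2 m/s, which is Beaufort 6 (strong breeze, 10.8–13.8 m/s).

Beaufort force 6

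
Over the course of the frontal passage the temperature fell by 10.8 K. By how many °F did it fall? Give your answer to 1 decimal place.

19.4 °F

A change of 1 °C equals a change of 1.8 °F: Δ°F = 10.8 × 1.8 = 19.4 °F.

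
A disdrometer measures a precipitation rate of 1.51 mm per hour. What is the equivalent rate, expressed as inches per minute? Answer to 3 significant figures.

1.51 mm/hour × 0.0393701 in/mm × 0.0166667 hour/minute = 0.000991 in/minute.

0.000991 in/minute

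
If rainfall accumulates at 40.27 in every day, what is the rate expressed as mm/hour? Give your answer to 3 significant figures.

42.6 mm/hour

40.27 in/day × 25.4 mm/in × 0.0416667 day/hour = 42.6 mm/hour.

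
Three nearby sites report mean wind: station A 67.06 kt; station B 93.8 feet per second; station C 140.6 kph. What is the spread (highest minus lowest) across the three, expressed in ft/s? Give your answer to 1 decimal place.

34.3 ft/s

station A: 67.06 kt = 113.185 ft/s.
station C: 140.6 km/h = 128.135 ft/s.
Spread: 128.135 − 93.800 = 34.3 ft/s.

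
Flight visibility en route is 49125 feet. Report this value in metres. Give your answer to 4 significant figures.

1 ft = 0.3048 m, so 49125 × 0.3048 = 14970 m.

14970 m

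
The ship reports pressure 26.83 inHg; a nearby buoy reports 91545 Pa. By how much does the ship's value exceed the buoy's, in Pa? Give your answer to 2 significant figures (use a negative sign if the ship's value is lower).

the ship: 26.83 inHg = 90856.82 Pa.
Difference: 90856.82 − 91545.00 = -690 Pa.

-690 Pa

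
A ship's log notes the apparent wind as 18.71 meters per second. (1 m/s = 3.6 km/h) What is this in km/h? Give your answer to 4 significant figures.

1 m/s = 3.6 km/h, so 18.71 × 3.6 = 67.36 km/h.

67.36 km/h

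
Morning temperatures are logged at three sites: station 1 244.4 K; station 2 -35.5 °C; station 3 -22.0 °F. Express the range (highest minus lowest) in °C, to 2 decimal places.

station 1: 244.4 K = -28.750 °C.
station 3: -22.0 °F = -30.000 °C.
Spread: (-28.750) − (-35.500) = 6.750 °C.

6.75 °C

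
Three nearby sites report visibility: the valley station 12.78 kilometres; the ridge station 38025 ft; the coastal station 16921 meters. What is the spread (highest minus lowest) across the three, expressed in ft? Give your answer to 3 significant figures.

the valley station: 12.78 km = 41929.13 ft.
the coastal station: 16921 m = 55515.09 ft.
Spread: 55515.09 − 38025.00 = 17500 ft.

17500 ft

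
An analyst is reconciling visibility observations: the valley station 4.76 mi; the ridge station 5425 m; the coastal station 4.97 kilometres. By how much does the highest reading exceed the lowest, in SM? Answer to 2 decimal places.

1.67 SM

the ridge station: 5425 m = 3.3709 SM.
the coastal station: 4.97 km = 3.0882 SM.
Spread: 4.7600 − 3.0882 = 1.67 SM.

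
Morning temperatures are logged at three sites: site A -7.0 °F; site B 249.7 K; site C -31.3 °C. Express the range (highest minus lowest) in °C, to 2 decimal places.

site A: -7.0 °F = -21.667 °C.
site B: 249.7 K = -23.450 °C.
Spread: (-21.667) − (-31.300) = 9.633 °C.

9.63 °C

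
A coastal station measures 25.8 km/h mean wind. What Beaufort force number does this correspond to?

25.8 km/h = 7.2 m/s, which is Beaufort 4 (moderate breeze, 5.5–7.9 m/s).

Beaufort force 4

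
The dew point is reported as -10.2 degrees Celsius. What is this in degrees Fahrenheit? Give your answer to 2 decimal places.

°F = °C × 9/5 + 32 = -10.2 × 1.8 + 32 = 13.64 °F.

13.64 °F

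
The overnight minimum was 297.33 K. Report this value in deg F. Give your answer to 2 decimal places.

First to °C: 24.18 °C.
Then to °F: 75.52 °F.

75.52 °F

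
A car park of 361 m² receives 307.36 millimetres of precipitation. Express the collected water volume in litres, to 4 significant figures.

111000 litres

1 mm over 1 m² is 1 L, so volume = 307.36 × 361 = 110956.96 L ≈ 111000 L.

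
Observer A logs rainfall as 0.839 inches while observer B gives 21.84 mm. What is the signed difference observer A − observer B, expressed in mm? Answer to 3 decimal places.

observer A: 0.839 in = 21.31060 mm.
Difference: 21.31060 − 21.84000 = -0.529 mm.

-0.529 mm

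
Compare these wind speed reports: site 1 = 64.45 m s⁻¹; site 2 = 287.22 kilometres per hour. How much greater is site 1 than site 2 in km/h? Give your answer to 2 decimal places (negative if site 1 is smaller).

site 1: 64.45 m/s = 232.0200 km/h.
Difference: 232.0200 − 287.2200 = -55.20 km/h.

-55.20 km/h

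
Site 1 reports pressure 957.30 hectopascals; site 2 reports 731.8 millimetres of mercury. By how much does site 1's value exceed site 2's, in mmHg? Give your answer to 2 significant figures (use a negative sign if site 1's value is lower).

site 1: 957.30 hPa = 718.03 mmHg.
Difference: 718.03 − 731.80 = -14 mmHg.

-14 mmHg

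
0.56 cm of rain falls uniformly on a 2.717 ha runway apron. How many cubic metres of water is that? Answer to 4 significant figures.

Depth: 0.56 cm × 10 = 5.6 mm.
Area: 2.717 ha = 27170 m².
1 mm over 1 m² is 1 L, so volume = 5.6 × 27170 = 152152 L = 152.2 m³.

152.2 cubic metres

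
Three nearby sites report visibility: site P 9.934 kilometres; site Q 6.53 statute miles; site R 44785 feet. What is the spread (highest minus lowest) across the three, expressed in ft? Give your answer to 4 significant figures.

site P: 9.934 km = 32591.86 ft.
site Q: 6.53 SM = 34478.40 ft.
Spread: 44785.00 − 32591.86 = 12190 ft.

12190 ft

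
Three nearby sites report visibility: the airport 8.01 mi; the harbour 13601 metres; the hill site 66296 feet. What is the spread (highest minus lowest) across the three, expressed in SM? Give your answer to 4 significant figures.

the harbour: 13601 m = 8.45127 SM.
the hill site: 66296 ft = 12.55606 SM.
Spread: 12.55606 − 8.01000 = 4.546 SM.

4.546 SM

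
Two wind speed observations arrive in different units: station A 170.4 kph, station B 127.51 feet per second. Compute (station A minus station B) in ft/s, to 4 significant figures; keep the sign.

station A: 170.4 km/h = 155.2931 ft/s.
Difference: 155.2931 − 127.5100 = 27.78 ft/s.

27.78 ft/s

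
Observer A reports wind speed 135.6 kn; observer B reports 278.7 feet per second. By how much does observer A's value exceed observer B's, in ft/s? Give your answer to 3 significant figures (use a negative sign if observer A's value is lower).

observer A: 135.6 kt = 228.867 ft/s.
Difference: 228.867 − 278.700 = -49.8 ft/s.

-49.8 ft/s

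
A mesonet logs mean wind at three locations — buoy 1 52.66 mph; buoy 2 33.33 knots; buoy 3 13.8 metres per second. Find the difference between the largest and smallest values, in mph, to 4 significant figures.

21.79 mph

buoy 2: 33.33 kt = 38.3555 mph.
buoy 3: 13.8 m/s = 30.8697 mph.
Spread: 52.6600 − 30.8697 = 21.79 mph.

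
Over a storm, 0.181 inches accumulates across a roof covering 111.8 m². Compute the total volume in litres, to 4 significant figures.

Depth: 0.181 in × 25.4 = 4.5974 mm.
1 mm over 1 m² is 1 L, so volume = 4.5974 × 111.8 = 513.98932 L ≈ 514.0 L.

514.0 litres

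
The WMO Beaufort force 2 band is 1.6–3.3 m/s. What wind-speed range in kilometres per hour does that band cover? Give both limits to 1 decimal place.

1.6–3.3 m/s × 3.6 = 5.8–11.9 km/h.

5.8 to 11.9 km/h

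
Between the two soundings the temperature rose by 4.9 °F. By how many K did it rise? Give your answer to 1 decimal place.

For a temperature change the 32° offset cancels: ΔK = 4.9 × 0.5556 = 2.7 K.

2.7 K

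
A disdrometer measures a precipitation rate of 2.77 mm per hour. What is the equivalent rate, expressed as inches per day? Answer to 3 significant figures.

2.77 mm/hour × 0.0393701 in/mm × 24 hour/day = 2.62 in/day.

2.62 in/day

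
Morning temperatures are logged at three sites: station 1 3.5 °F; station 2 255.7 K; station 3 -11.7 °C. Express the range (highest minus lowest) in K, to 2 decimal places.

station 1: 3.5 °F = -15.833 °C.
station 2: 255.7 K = -17.450 °C.
Spread: (-11.700) − (-17.450) = 5.750 °C.

5.75 K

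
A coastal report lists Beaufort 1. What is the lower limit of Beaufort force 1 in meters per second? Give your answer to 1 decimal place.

0.3 m/s

Beaufort 1 (light air) spans 0.3–1.5 m/s.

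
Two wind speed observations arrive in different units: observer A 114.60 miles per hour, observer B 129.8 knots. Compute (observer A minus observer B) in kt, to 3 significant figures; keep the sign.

-30.2 kt

observer A: 114.60 mph = 99.585 kt.
Difference: 99.585 − 129.800 = -30.2 kt.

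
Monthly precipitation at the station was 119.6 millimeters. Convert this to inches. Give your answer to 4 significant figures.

4.709 in

1 mm = 0.0393701 in, so 119.6 × 0.0393701 = 4.709 in.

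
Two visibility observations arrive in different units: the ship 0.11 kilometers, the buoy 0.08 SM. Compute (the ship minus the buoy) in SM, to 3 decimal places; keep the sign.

-0.012 SM

the ship: 0.11 km = 0.06835 SM.
Difference: 0.06835 − 0.08000 = -0.012 SM.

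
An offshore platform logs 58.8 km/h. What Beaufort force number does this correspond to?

58.8 km/h = 16.3 m/s, which is Beaufort 7 (near gale, 13.9–17.1 m/s).

Beaufort force 7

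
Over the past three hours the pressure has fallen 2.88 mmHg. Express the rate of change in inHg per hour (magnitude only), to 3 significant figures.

2.88 mmHg / 3 h × 0.0393701 inHg/mmHg = 0.0378 inHg/h.

0.0378 inHg per hour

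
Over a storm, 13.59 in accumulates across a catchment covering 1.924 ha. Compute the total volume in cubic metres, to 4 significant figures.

6641 cubic metres

Depth: 13.59 in × 25.4 = 345.186 mm.
Area: 1.924 ha = 19240 m².
1 mm over 1 m² is 1 L, so volume = 345.186 × 19240 = 6641378.6 L = 6641 m³.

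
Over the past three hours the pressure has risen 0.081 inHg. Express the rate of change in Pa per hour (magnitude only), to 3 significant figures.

91.4 Pa per hour

0.081 inHg / 3 h × 3386.39 Pa/inHg = 91.4 Pa/h.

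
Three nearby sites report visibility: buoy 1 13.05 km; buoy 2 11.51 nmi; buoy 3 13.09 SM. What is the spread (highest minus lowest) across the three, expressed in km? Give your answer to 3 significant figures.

8.27 km

buoy 2: 11.51 nmi = 21.3165 km.
buoy 3: 13.09 SM = 21.0663 km.
Spread: 21.3165 − 13.0500 = 8.27 km.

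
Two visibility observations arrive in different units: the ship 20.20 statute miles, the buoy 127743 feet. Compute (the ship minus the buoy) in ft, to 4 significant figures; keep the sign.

-21090 ft

the ship: 20.20 SM = 106656.00 ft.
Difference: 106656.00 − 127743.00 = -21090 ft.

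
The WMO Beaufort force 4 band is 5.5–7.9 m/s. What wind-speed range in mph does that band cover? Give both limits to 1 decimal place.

5.5–7.9 m/s × 2.237 = 12.3–17.7 mph.

12.3 to 17.7 mph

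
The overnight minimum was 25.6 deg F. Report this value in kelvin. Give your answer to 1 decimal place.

269.6 K

First to °C: -3.56 °C.
Then to K: 269.6 K.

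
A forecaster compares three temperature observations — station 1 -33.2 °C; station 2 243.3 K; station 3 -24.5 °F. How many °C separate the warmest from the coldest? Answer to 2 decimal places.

3.35 °C

station 2: 243.3 K = -29.850 °C.
station 3: -24.5 °F = -31.389 °C.
Spread: (-29.850) − (-33.200) = 3.350 °C.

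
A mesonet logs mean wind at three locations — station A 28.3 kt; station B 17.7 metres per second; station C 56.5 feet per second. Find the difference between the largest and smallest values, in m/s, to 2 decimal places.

3.14 m/s

station A: 28.3 kt = 14.5588 m/s.
station C: 56.5 ft/s = 17.2212 m/s.
Spread: 17.7000 − 14.5588 = 3.14 m/s.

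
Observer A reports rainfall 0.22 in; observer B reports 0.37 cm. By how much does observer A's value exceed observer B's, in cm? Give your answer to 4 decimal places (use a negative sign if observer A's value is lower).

0.1888 cm

observer A: 0.22 in = 0.558800 cm.
Difference: 0.558800 − 0.370000 = 0.1888 cm.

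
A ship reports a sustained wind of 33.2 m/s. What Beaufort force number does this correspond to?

33.2 m/s lies in the Beaufort 12 band (hurricane force, ≥32.7 m/s).

Beaufort force 12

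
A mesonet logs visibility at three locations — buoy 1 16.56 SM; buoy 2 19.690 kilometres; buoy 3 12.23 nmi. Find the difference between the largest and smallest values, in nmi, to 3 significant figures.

buoy 1: 16.56 SM = 14.3902 nmi.
buoy 2: 19.690 km = 10.6317 nmi.
Spread: 14.3902 − 10.6317 = 3.76 nmi.

3.76 nmi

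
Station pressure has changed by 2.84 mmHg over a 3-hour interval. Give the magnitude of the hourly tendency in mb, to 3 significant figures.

2.84 mmHg / 3 h × 1.33322 mb/mmHg = 1.26 mb/h.

1.26 mb per hour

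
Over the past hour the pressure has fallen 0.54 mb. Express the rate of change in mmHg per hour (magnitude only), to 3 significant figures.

0.54 mb / 1 h × 0.750062 mmHg/mb = 0.405 mmHg/h.

0.405 mmHg per hour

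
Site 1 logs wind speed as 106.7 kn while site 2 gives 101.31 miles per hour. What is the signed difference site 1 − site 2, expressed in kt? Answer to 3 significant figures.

18.7 kt

site 2: 101.31 mph = 88.036 kt.
Difference: 106.700 − 88.036 = 18.7 kt.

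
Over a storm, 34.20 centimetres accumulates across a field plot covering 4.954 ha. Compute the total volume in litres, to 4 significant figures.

Depth: 34.20 cm × 10 = 342 mm.
Area: 4.954 ha = 49540 m².
1 mm over 1 m² is 1 L, so volume = 342 × 49540 = 16942680 L ≈ 16940000 L.

16940000 litres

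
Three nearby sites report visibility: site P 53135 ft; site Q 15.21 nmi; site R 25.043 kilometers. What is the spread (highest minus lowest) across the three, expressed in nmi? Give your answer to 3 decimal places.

6.465 nmi

site P: 53135 ft = 8.74490 nmi.
site R: 25.043 km = 13.52214 nmi.
Spread: 15.21000 − 8.74490 = 6.465 nmi.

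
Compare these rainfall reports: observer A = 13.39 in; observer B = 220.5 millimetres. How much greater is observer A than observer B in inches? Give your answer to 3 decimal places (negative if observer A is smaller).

observer B: 220.5 mm = 8.68110 in.
Difference: 13.39000 − 8.68110 = 4.709 in.

4.709 in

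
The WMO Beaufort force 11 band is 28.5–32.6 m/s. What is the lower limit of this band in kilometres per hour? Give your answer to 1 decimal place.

102.6 km/h

28.5–32.6 m/s × 3.6 = 102.6–117.4 km/h.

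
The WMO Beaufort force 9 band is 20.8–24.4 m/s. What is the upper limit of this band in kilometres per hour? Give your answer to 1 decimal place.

87.8 km/h

20.8–24.4 m/s × 3.6 = 74.9–87.8 km/h.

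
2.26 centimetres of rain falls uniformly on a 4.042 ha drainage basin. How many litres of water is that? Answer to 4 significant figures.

Depth: 2.26 cm × 10 = 22.6 mm.
Area: 4.042 ha = 40420 m².
1 mm over 1 m² is 1 L, so volume = 22.6 × 40420 = 913492 L ≈ 913500 L.

913500 litres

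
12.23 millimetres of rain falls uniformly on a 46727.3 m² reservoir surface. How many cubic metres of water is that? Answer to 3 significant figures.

571 cubic metres

1 mm over 1 m² is 1 L, so volume = 12.23 × 46727.3 = 571474.88 L = 571 m³.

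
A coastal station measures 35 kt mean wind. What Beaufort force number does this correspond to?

Beaufort force 8

35 kt lies in the Beaufort 8 band (gale, 34–40 kt).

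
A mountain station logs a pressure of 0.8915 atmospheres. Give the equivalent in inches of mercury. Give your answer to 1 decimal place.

26.7 inHg

1 atm = 29.9213 inHg, so 0.8915 × 29.9213 = 26.7 inHg.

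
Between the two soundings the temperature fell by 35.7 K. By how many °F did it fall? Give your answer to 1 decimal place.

64.3 °F

A change of 1 °C equals a change of 1.8 °F: Δ°F = 35.7 × 1.8 = 64.3 °F.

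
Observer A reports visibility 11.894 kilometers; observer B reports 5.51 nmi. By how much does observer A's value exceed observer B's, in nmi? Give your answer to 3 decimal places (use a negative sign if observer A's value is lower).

0.912 nmi

observer A: 11.894 km = 6.42225 nmi.
Difference: 6.42225 − 5.51000 = 0.912 nmi.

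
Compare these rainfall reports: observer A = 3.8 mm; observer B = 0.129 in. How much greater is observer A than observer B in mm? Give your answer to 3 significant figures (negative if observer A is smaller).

observer B: 0.129 in = 3.27660 mm.
Difference: 3.80000 − 3.27660 = 0.523 mm.

0.523 mm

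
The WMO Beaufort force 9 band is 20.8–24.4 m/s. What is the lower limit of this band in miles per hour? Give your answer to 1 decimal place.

20.8–24.4 m/s × 2.237 = 46.5–54.6 mph.

46.5 mph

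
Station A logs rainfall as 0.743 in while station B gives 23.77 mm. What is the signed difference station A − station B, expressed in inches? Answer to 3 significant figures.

-0.193 in

station B: 23.77 mm = 0.93583 in.
Difference: 0.74300 − 0.93583 = -0.193 in.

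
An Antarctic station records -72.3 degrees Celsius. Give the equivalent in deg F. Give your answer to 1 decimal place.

°F = °C × 9/5 + 32 = -72.3 × 1.8 + 32 = -98.1 °F.

-98.1 °F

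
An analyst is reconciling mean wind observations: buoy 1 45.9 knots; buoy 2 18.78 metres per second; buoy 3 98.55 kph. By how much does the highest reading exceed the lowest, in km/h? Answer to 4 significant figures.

30.94 km/h

buoy 1: 45.9 kt = 85.0068 km/h.
buoy 2: 18.78 m/s = 67.6080 km/h.
Spread: 98.5500 − 67.6080 = 30.94 km/h.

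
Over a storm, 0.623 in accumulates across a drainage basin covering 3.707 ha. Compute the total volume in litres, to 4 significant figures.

586600 litres

Depth: 0.623 in × 25.4 = 15.8242 mm.
Area: 3.707 ha = 37070 m².
1 mm over 1 m² is 1 L, so volume = 15.8242 × 37070 = 586603.09 L ≈ 586600 L.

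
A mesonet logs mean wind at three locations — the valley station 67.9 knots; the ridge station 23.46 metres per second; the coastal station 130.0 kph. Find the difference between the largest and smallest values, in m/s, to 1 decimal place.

the valley station: 67.9 kt = 34.931 m/s.
the coastal station: 130.0 km/h = 36.111 m/s.
Spread: 36.111 − 23.460 = 12.7 m/s.

12.7 m/s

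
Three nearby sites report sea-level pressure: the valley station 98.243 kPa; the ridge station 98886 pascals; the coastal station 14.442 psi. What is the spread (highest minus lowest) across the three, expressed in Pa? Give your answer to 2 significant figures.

1300 Pa

the valley station: 98.243 kPa = 98243.00 Pa.
the coastal station: 14.442 psi = 99574.08 Pa.
Spread: 99574.08 − 98243.00 = 1300 Pa.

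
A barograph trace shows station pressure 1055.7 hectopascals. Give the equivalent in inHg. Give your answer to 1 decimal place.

31.2 inHg

1 hPa = 0.02953 inHg, so 1055.7 × 0.02953 = 31.2 inHg.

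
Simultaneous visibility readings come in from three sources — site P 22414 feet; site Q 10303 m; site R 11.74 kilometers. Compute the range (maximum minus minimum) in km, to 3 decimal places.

site P: 22414 ft = 6.83179 km.
site Q: 10303 m = 10.30300 km.
Spread: 11.74000 − 6.83179 = 4.908 km.

4.908 km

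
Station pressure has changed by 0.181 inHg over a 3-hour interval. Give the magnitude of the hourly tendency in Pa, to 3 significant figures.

0.181 inHg / 3 h × 3386.39 Pa/inHg = 204 Pa/h.

204 Pa per hour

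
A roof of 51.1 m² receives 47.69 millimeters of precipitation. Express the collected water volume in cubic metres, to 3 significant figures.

2.44 cubic metres

1 mm over 1 m² is 1 L, so volume = 47.69 × 51.1 = 2436.959 L = 2.44 m³.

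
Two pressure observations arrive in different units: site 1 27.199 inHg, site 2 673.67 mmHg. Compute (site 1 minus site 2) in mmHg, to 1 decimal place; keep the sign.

17.2 mmHg

site 1: 27.199 inHg = 690.855 mmHg.
Difference: 690.855 − 673.670 = 17.2 mmHg.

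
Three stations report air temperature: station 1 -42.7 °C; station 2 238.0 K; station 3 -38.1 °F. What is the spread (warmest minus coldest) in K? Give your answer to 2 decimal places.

7.55 K

station 2: 238.0 K = -35.150 °C.
station 3: -38.1 °F = -38.944 °C.
Spread: (-35.150) − (-42.700) = 7.550 °C.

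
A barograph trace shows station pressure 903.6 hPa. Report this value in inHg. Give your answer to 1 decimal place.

1 hPa = 0.02953 inHg, so 903.6 × 0.02953 = 26.7 inHg.

26.7 inHg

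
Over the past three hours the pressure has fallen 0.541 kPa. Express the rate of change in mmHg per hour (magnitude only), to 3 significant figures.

0.541 kPa / 3 h × 7.50062 mmHg/kPa = 1.35 mmHg/h.

1.35 mmHg per hour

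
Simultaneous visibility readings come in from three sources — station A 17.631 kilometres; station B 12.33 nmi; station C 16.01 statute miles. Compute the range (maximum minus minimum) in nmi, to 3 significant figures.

station A: 17.631 km = 9.5200 nmi.
station C: 16.01 SM = 13.9123 nmi.
Spread: 13.9123 − 9.5200 = 4.39 nmi.

4.39 nmi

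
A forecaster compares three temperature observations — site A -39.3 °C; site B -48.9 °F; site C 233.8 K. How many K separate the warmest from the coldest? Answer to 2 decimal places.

5.64 K

site B: -48.9 °F = -44.944 °C.
site C: 233.8 K = -39.350 °C.
Spread: (-39.300) − (-44.944) = 5.644 °C.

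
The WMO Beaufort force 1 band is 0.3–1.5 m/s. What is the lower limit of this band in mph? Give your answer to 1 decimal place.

0.3–1.5 m/s × 2.237 = 0.7–3.4 mph.

0.7 mph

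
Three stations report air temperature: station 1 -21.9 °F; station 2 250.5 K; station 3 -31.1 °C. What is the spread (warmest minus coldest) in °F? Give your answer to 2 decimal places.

15.21 °F

station 1: -21.9 °F = -29.944 °C.
station 2: 250.5 K = -22.650 °C.
Spread: (-22.650) − (-31.100) = 8.450 °C = 15.21 °F.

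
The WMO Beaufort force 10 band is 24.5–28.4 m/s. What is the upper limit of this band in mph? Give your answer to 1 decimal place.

63.5 mph

24.5–28.4 m/s × 2.237 = 54.8–63.5 mph.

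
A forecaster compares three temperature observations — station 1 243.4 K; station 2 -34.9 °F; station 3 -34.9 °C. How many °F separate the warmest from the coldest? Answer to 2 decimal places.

13.35 °F

station 1: 243.4 K = -29.750 °C.
station 2: -34.9 °F = -37.167 °C.
Spread: (-29.750) − (-37.167) = 7.417 °C = 13.35 °F.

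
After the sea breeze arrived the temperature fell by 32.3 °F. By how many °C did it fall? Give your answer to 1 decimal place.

For a temperature change the 32° offset cancels: Δ°C = 32.3 × 0.5556 = 17.9 °C.

17.9 °C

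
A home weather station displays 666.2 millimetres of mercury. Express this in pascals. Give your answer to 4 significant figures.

88820 Pa

1 mmHg = 133.322 Pa, so 666.2 × 133.322 = 88820 Pa.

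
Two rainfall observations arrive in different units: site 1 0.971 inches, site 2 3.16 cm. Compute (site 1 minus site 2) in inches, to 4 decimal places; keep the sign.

site 2: 3.16 cm = 1.244094 in.
Difference: 0.971000 − 1.244094 = -0.2731 in.

-0.2731 in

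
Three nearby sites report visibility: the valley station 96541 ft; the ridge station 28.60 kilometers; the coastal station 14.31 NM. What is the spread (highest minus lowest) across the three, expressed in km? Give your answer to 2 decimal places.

2.92 km

the valley station: 96541 ft = 29.4257 km.
the coastal station: 14.31 nmi = 26.5021 km.
Spread: 29.4257 − 26.5021 = 2.92 km.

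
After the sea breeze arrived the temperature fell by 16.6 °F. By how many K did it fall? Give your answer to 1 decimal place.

For a temperature change the 32° offset cancels: ΔK = 16.6 × 0.5556 = 9.2 K.

9.2 K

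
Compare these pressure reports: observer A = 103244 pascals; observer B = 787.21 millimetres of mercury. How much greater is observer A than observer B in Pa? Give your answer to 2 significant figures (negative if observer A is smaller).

observer B: 787.21 mmHg = 104952.72 Pa.
Difference: 103244.00 − 104952.72 = -1700 Pa.

-1700 Pa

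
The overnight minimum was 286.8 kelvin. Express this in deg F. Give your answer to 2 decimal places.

56.57 °F

First to °C: 13.65 °C.
Then to °F: 56.57 °F.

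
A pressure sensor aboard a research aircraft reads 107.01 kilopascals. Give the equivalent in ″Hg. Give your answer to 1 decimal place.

31.6 inHg

1 kPa = 0.2953 inHg, so 107.01 × 0.2953 = 31.6 inHg.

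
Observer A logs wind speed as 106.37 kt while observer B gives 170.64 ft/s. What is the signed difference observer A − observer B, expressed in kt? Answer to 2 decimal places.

observer B: 170.64 ft/s = 101.1014 kt.
Difference: 106.3700 − 101.1014 = 5.27 kt.

5.27 kt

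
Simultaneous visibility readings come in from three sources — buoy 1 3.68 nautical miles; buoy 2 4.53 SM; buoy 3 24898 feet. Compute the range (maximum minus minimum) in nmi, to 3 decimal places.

0.418 nmi

buoy 2: 4.53 SM = 3.93646 nmi.
buoy 3: 24898 ft = 4.09768 nmi.
Spread: 4.09768 − 3.68000 = 0.418 nmi.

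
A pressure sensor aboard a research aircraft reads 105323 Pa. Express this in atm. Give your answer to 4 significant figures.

1 Pa = 9.86923e-06 atm, so 105323 × 9.86923e-06 = 1.039 atm.

1.039 atm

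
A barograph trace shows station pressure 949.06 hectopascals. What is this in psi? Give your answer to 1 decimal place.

1 hPa = 0.0145038 psi, so 949.06 × 0.0145038 = 13.8 psi.

13.8 psi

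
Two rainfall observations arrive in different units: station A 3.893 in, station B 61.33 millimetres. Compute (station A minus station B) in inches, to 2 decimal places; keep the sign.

station B: 61.33 mm = 2.4146 in.
Difference: 3.8930 − 2.4146 = 1.48 in.

1.48 in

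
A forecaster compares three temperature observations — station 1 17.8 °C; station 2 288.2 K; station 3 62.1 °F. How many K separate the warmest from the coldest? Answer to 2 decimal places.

2.75 K

station 2: 288.2 K = 15.050 °C.
station 3: 62.1 °F = 16.722 °C.
Spread: 17.800 − 15.050 = 2.750 °C.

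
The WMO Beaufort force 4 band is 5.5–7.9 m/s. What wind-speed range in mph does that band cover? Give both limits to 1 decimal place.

12.3 to 17.7 mph

5.5–7.9 m/s × 2.237 = 12.3–17.7 mph.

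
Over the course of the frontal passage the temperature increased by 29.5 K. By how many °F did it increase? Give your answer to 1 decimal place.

53.1 °F

For a temperature change the 32° offset cancels: Δ°F = 29.5 × 1.8 = 53.1 °F.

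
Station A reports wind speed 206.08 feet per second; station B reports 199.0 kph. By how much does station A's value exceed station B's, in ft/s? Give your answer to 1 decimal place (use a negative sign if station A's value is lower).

station B: 199.0 km/h = 181.358 ft/s.
Difference: 206.080 − 181.358 = 24.7 ft/s.

24.7 ft/s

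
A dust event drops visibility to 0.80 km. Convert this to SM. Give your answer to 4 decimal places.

0.4971 SM

1 km = 0.621371 SM, so 0.80 × 0.621371 = 0.4971 SM.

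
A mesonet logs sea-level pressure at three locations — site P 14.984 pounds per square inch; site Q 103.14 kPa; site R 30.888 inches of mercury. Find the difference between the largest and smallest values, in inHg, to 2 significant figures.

0.43 inHg

site P: 14.984 psi = 30.5077 inHg.
site Q: 103.14 kPa = 30.4572 inHg.
Spread: 30.8880 − 30.4572 = 0.43 inHg.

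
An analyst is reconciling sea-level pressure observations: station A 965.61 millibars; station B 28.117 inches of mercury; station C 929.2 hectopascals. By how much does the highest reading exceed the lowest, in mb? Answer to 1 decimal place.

station B: 28.117 inHg = 952.151 mb.
station C: 929.2 hPa = 929.200 mb.
Spread: 965.610 − 929.200 = 36.4 mb.

36.4 mb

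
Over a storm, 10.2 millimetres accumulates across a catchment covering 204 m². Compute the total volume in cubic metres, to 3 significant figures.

2.08 cubic metres

1 mm over 1 m² is 1 L, so volume = 10.2 × 204 = 2080.8 L = 2.08 m³.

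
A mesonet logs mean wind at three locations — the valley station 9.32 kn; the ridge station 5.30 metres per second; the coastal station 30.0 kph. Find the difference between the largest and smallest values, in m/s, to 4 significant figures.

3.539 m/s

the valley station: 9.32 kt = 4.79462 m/s.
the coastal station: 30.0 km/h = 8.33333 m/s.
Spread: 8.33333 − 4.79462 = 3.539 m/s.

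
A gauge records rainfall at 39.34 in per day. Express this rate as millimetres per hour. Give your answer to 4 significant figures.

41.63 mm/hour

39.34 in/day × 25.4 mm/in × 0.0416667 day/hour = 41.63 mm/hour.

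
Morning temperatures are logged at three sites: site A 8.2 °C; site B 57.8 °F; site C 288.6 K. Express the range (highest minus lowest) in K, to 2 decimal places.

site B: 57.8 °F = 14.333 °C.
site C: 288.6 K = 15.450 °C.
Spread: 15.450 − 8.200 = 7.250 °C.

7.25 K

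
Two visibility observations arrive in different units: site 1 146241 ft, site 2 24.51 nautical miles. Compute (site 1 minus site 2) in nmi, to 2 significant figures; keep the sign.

-0.44 nmi

site 1: 146241 ft = 24.0682 nmi.
Difference: 24.0682 − 24.5100 = -0.44 nmi.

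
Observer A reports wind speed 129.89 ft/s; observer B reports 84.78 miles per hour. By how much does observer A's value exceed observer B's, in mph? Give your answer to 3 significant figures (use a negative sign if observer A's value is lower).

3.78 mph

observer A: 129.89 ft/s = 88.5614 mph.
Difference: 88.5614 − 84.7800 = 3.78 mph.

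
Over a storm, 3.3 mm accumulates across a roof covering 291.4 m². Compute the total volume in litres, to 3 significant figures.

962 litres

1 mm over 1 m² is 1 L, so volume = 3.3 × 291.4 = 961.62 L ≈ 962 L.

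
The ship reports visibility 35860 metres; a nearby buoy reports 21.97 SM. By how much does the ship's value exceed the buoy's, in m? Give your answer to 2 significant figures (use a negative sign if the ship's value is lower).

the buoy: 21.97 SM = 35357.29 m.
Difference: 35860.00 − 35357.29 = 500 m.

500 m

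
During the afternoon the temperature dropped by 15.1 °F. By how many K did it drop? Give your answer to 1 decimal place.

A change of 1 °C equals a change of 1.8 °F: ΔK = 15.1 × 0.5556 = 8.4 K.

8.4 K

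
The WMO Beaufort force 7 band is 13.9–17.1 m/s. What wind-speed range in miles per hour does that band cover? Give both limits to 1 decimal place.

13.9–17.1 m/s × 2.237 = 31.1–38.3 mph.

31.1 to 38.3 mph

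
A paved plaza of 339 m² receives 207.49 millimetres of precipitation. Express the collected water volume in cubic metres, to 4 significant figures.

1 mm over 1 m² is 1 L, so volume = 207.49 × 339 = 70339.11 L = 70.34 m³.

70.34 cubic metres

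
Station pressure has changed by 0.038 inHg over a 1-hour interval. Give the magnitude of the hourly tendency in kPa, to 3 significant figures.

0.129 kPa per hour

0.038 inHg / 1 h × 3.38639 kPa/inHg = 0.129 kPa/h.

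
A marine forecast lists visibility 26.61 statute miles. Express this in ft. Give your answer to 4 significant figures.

140500 ft

1 SM = 5280 ft, so 26.61 × 5280 = 140500 ft.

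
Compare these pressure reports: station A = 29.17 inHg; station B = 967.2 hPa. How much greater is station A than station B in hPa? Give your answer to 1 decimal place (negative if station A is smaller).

20.6 hPa

station A: 29.17 inHg = 987.810 hPa.
Difference: 987.810 − 967.200 = 20.6 hPa.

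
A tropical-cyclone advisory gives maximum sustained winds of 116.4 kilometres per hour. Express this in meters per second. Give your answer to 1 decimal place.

32.3 m/s

1 km/h = 0.277778 m/s, so 116.4 × 0.277778 = 32.3 m/s.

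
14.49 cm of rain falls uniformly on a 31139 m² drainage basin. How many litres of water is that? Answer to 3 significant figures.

Depth: 14.49 cm × 10 = 144.9 mm.
1 mm over 1 m² is 1 L, so volume = 144.9 × 31139 = 4512041.1 L ≈ 4510000 L.

4510000 litres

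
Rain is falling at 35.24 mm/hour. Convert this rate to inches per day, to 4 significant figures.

33.30 in/day

35.24 mm/hour × 0.0393701 in/mm × 24 hour/day = 33.30 in/day.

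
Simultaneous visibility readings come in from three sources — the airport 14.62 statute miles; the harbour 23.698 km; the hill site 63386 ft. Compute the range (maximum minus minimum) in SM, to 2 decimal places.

the harbour: 23.698 km = 14.7253 SM.
the hill site: 63386 ft = 12.0049 SM.
Spread: 14.7253 − 12.0049 = 2.72 SM.

2.72 SM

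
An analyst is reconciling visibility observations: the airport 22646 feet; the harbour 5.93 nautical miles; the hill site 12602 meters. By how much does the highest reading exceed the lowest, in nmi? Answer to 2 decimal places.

the airport: 22646 ft = 3.7271 nmi.
the hill site: 12602 m = 6.8045 nmi.
Spread: 6.8045 − 3.7271 = 3.08 nmi.

3.08 nmi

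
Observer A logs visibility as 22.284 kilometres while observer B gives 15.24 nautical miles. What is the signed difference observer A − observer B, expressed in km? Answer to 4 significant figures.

-5.940 km

observer B: 15.24 nmi = 28.22448 km.
Difference: 22.28400 − 28.22448 = -5.940 km.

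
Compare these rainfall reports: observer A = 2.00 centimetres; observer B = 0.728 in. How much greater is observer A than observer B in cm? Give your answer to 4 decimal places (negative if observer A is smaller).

0.1509 cm

observer B: 0.728 in = 1.849120 cm.
Difference: 2.000000 − 1.849120 = 0.1509 cm.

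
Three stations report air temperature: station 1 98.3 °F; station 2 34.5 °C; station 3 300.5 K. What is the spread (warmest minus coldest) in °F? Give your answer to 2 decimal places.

17.07 °F

station 1: 98.3 °F = 36.833 °C.
station 3: 300.5 K = 27.350 °C.
Spread: 36.833 − 27.350 = 9.483 °C = 17.07 °F.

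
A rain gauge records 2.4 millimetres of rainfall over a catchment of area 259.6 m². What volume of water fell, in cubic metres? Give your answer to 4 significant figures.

1 mm over 1 m² is 1 L, so volume = 2.4 × 259.6 = 623.04 L = 0.6230 m³.

0.6230 cubic metres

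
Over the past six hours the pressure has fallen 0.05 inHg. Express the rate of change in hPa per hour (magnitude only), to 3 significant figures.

0.05 inHg / 6 h × 33.8639 hPa/inHg = 0.282 hPa/h.

0.282 hPa per hour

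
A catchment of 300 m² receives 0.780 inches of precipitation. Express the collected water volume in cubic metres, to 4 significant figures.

Depth: 0.780 in × 25.4 = 19.812 mm.
1 mm over 1 m² is 1 L, so volume = 19.812 × 300 = 5943.6 L = 5.944 m³.

5.944 cubic metres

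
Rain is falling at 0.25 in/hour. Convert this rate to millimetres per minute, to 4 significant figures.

0.25 in/hour × 25.4 mm/in × 0.0166667 hour/minute = 0.1058 mm/minute.

0.1058 mm/minute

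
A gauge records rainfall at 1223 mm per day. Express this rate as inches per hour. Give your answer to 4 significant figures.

2.006 in/hour

1223 mm/day × 0.0393701 in/mm × 0.0416667 day/hour = 2.006 in/hour.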